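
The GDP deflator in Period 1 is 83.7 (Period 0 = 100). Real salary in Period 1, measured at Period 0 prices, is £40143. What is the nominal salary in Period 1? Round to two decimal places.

33599.69

Nominal = Real × (Index/100) = 40143 × (83.7/100)
        = 40143 × 0.837 = 33599.6910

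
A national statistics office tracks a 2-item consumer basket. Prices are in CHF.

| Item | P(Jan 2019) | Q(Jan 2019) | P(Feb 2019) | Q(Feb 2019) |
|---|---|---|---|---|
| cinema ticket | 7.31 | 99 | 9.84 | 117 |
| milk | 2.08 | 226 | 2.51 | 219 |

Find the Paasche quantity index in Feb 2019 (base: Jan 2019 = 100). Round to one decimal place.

110.4

Paasche quantity index uses current-period prices as weights.
ΣP(Feb 2019)·Q(Feb 2019) = 9.84×117 + 2.51×219 = 1151.28 + 549.69 = 1700.97
ΣP(Feb 2019)·Q(Jan 2019) = 9.84×99 + 2.51×226 = 974.16 + 567.26 = 1541.42
Index = 1700.97 / 1541.42 × 100 = 110.3508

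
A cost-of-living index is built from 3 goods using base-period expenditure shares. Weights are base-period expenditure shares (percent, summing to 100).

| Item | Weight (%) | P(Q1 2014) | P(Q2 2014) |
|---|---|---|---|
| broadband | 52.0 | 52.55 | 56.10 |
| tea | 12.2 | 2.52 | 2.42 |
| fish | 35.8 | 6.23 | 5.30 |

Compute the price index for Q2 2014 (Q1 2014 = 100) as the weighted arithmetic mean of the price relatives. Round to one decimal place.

97.7

broadband: 52.0 × (56.10/52.55) = 52.0 × 1.067555 = 55.5128
tea: 12.2 × (2.42/2.52) = 12.2 × 0.960317 = 11.7159
fish: 35.8 × (5.30/6.23) = 35.8 × 0.850722 = 30.4559
Index = Σ wᵢ·(p₁ᵢ/p₀ᵢ) = 55.5128 + 11.7159 + 30.4559 = 97.6846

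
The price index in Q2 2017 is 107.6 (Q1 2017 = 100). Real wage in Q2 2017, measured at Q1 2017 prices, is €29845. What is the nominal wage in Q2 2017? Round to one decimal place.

32113.2

Nominal = Real × (Index/100) = 29845 × (107.6/100)
        = 29845 × 1.076 = 32113.2200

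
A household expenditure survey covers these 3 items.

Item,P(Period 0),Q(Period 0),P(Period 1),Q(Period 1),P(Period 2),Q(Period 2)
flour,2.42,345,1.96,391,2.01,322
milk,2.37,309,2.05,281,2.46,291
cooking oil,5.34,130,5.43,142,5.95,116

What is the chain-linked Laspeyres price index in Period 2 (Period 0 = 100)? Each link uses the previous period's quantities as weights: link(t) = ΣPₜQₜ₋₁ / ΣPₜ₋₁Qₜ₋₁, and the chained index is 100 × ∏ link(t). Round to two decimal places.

97.92

Link Period 0→Period 1:
ΣP(Period 1)Q(Period 0) = 1.96×345 + 2.05×309 + 5.43×130 = 676.2 + 633.45 + 705.9 = 2015.55
ΣP(Period 0)Q(Period 0) = 2.42×345 + 2.37×309 + 5.34×130 = 834.9 + 732.33 + 694.2 = 2261.43
link = 2015.55/2261.43 = 0.891272
Link Period 1→Period 2:
ΣP(Period 2)Q(Period 1) = 2.01×391 + 2.46×281 + 5.95×142 = 785.91 + 691.26 + 844.9 = 2322.07
ΣP(Period 1)Q(Period 1) = 1.96×391 + 2.05×281 + 5.43×142 = 766.36 + 576.05 + 771.06 = 2113.47
link = 2322.07/2113.47 = 1.098700
Chained index = 100 × 0.891272 × 1.098700 = 97.9241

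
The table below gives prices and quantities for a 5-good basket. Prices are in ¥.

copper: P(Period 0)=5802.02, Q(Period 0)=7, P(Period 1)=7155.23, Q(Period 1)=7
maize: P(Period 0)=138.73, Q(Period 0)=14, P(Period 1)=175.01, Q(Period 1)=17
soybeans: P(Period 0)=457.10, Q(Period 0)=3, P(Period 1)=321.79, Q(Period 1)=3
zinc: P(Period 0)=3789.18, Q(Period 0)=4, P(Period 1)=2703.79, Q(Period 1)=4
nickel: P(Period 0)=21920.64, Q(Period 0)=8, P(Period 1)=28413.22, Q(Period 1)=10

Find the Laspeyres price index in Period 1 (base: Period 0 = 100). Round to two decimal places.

124.39

Laspeyres price index uses base-period quantities as weights.
ΣP(Period 1)·Q(Period 0) = 7155.23×7 + 175.01×14 + 321.79×3 + 2703.79×4 + 28413.22×8 = 50086.61 + 2450.14 + 965.37 + 10815.16 + 227305.76 = 291623.04
ΣP(Period 0)·Q(Period 0) = 5802.02×7 + 138.73×14 + 457.10×3 + 3789.18×4 + 21920.64×8 = 40614.14 + 1942.22 + 1371.3 + 15156.72 + 175365.12 = 234449.5
Index = 291623.04 / 234449.5 × 100 = 124.3863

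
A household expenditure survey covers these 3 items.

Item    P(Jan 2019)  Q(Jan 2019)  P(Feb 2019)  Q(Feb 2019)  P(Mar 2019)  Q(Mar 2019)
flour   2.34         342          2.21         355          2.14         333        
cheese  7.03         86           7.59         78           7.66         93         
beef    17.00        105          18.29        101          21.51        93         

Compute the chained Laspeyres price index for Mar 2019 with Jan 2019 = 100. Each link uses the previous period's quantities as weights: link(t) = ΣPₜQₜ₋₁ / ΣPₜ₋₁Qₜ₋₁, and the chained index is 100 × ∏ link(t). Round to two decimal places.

Link Jan 2019→Feb 2019:
ΣP(Feb 2019)Q(Jan 2019) = 2.21×342 + 7.59×86 + 18.29×105 = 755.82 + 652.74 + 1920.45 = 3329.01
ΣP(Jan 2019)Q(Jan 2019) = 2.34×342 + 7.03×86 + 17.00×105 = 800.28 + 604.58 + 1785 = 3189.86
link = 3329.01/3189.86 = 1.043623
Link Feb 2019→Mar 2019:
ΣP(Mar 2019)Q(Feb 2019) = 2.14×355 + 7.66×78 + 21.51×101 = 759.7 + 597.48 + 2172.51 = 3529.69
ΣP(Feb 2019)Q(Feb 2019) = 2.21×355 + 7.59×78 + 18.29×101 = 784.55 + 592.02 + 1847.29 = 3223.86
link = 3529.69/3223.86 = 1.094865
Chained index = 100 × 1.043623 × 1.094865 = 114.2625

114.26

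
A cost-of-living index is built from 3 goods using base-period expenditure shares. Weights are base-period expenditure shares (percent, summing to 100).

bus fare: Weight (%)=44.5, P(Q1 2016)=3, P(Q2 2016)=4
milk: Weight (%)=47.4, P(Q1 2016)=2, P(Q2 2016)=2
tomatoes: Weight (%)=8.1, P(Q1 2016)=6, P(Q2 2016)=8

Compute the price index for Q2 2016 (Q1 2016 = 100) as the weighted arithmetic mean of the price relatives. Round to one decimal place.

117.5

bus fare: 44.5 × (4/3) = 44.5 × 1.333333 = 59.3333
milk: 47.4 × (2/2) = 47.4 × 1.000000 = 47.4000
tomatoes: 8.1 × (8/6) = 8.1 × 1.333333 = 10.8000
Index = Σ wᵢ·(p₁ᵢ/p₀ᵢ) = 59.3333 + 47.4000 + 10.8000 = 117.5333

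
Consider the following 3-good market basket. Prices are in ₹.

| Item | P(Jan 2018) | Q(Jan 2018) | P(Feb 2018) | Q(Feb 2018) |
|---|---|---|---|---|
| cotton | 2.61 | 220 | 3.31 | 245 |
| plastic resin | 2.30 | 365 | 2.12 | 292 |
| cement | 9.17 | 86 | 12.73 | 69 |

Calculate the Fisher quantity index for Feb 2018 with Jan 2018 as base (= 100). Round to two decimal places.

Laspeyres component (base-period weights):
ΣP(Jan 2018)Q(Feb 2018) = 2.61×245 + 2.30×292 + 9.17×69 = 639.45 + 671.6 + 632.73 = 1943.78
ΣP(Jan 2018)Q(Jan 2018) = 2.61×220 + 2.30×365 + 9.17×86 = 574.2 + 839.5 + 788.62 = 2202.32
L = 1943.78 / 2202.32 × 100 = 88.2606
Paasche component (current-period weights):
ΣP(Feb 2018)Q(Feb 2018) = 3.31×245 + 2.12×292 + 12.73×69 = 810.95 + 619.04 + 878.37 = 2308.36
ΣP(Feb 2018)Q(Jan 2018) = 3.31×220 + 2.12×365 + 12.73×86 = 728.2 + 773.8 + 1094.78 = 2596.78
P = 2308.36 / 2596.78 × 100 = 88.8932
Fisher = √(L × P) = √(88.2606 × 88.8932) = 88.5763

88.58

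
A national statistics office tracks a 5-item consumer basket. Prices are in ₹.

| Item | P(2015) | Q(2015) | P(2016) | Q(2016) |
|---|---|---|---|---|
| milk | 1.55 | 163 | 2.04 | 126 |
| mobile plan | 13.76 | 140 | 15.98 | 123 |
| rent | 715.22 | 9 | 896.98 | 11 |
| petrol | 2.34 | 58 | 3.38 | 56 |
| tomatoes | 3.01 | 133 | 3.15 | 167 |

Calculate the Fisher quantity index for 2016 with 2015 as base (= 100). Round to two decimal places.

Laspeyres component (base-period weights):
ΣP(2015)Q(2016) = 1.55×126 + 13.76×123 + 715.22×11 + 2.34×56 + 3.01×167 = 195.3 + 1692.48 + 7867.42 + 131.04 + 502.67 = 10388.91
ΣP(2015)Q(2015) = 1.55×163 + 13.76×140 + 715.22×9 + 2.34×58 + 3.01×133 = 252.65 + 1926.4 + 6436.98 + 135.72 + 400.33 = 9152.08
L = 10388.91 / 9152.08 × 100 = 113.5142
Paasche component (current-period weights):
ΣP(2016)Q(2016) = 2.04×126 + 15.98×123 + 896.98×11 + 3.38×56 + 3.15×167 = 257.04 + 1965.54 + 9866.78 + 189.28 + 526.05 = 12804.69
ΣP(2016)Q(2015) = 2.04×163 + 15.98×140 + 896.98×9 + 3.38×58 + 3.15×133 = 332.52 + 2237.2 + 8072.82 + 196.04 + 418.95 = 11257.53
P = 12804.69 / 11257.53 × 100 = 113.7433
Fisher = √(L × P) = √(113.5142 × 113.7433) = 113.6287

113.63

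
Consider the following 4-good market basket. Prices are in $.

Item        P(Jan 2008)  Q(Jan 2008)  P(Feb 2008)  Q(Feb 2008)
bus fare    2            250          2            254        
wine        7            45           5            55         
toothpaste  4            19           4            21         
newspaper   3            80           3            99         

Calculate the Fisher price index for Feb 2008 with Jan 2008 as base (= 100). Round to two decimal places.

91.70

Laspeyres component (base-period weights):
ΣP(Feb 2008)Q(Jan 2008) = 2×250 + 5×45 + 4×19 + 3×80 = 500 + 225 + 76 + 240 = 1041
ΣP(Jan 2008)Q(Jan 2008) = 2×250 + 7×45 + 4×19 + 3×80 = 500 + 315 + 76 + 240 = 1131
L = 1041 / 1131 × 100 = 92.0424
Paasche component (current-period weights):
ΣP(Feb 2008)Q(Feb 2008) = 2×254 + 5×55 + 4×21 + 3×99 = 508 + 275 + 84 + 297 = 1164
ΣP(Jan 2008)Q(Feb 2008) = 2×254 + 7×55 + 4×21 + 3×99 = 508 + 385 + 84 + 297 = 1274
P = 1164 / 1274 × 100 = 91.3658
Fisher = √(L × P) = √(92.0424 × 91.3658) = 91.7035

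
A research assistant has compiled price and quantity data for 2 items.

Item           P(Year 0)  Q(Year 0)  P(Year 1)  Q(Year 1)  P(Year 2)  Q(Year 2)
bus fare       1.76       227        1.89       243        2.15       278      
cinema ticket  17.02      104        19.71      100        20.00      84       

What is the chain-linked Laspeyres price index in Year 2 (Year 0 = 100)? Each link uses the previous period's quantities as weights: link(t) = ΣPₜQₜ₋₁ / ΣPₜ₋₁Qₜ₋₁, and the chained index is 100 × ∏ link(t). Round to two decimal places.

Link Year 0→Year 1:
ΣP(Year 1)Q(Year 0) = 1.89×227 + 19.71×104 = 429.03 + 2049.84 = 2478.87
ΣP(Year 0)Q(Year 0) = 1.76×227 + 17.02×104 = 399.52 + 1770.08 = 2169.6
link = 2478.87/2169.6 = 1.142547
Link Year 1→Year 2:
ΣP(Year 2)Q(Year 1) = 2.15×243 + 20.00×100 = 522.45 + 2000 = 2522.45
ΣP(Year 1)Q(Year 1) = 1.89×243 + 19.71×100 = 459.27 + 1971 = 2430.27
link = 2522.45/2430.27 = 1.037930
Chained index = 100 × 1.142547 × 1.037930 = 118.5884

118.59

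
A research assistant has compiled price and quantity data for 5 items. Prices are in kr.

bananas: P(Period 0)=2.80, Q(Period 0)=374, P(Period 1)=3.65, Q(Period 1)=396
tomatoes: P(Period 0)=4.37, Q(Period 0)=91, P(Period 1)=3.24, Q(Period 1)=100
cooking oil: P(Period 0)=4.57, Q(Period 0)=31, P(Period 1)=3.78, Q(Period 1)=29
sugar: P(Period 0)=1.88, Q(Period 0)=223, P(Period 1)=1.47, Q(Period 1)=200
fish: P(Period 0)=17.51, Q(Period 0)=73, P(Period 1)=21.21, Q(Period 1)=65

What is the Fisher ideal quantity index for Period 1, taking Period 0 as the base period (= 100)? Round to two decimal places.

97.22

Laspeyres component (base-period weights):
ΣP(Period 0)Q(Period 1) = 2.80×396 + 4.37×100 + 4.57×29 + 1.88×200 + 17.51×65 = 1108.8 + 437 + 132.53 + 376 + 1138.15 = 3192.48
ΣP(Period 0)Q(Period 0) = 2.80×374 + 4.37×91 + 4.57×31 + 1.88×223 + 17.51×73 = 1047.2 + 397.67 + 141.67 + 419.24 + 1278.23 = 3284.01
L = 3192.48 / 3284.01 × 100 = 97.2129
Paasche component (current-period weights):
ΣP(Period 1)Q(Period 1) = 3.65×396 + 3.24×100 + 3.78×29 + 1.47×200 + 21.21×65 = 1445.4 + 324 + 109.62 + 294 + 1378.65 = 3551.67
ΣP(Period 1)Q(Period 0) = 3.65×374 + 3.24×91 + 3.78×31 + 1.47×223 + 21.21×73 = 1365.1 + 294.84 + 117.18 + 327.81 + 1548.33 = 3653.26
P = 3551.67 / 3653.26 × 100 = 97.2192
Fisher = √(L × P) = √(97.2129 × 97.2192) = 97.2160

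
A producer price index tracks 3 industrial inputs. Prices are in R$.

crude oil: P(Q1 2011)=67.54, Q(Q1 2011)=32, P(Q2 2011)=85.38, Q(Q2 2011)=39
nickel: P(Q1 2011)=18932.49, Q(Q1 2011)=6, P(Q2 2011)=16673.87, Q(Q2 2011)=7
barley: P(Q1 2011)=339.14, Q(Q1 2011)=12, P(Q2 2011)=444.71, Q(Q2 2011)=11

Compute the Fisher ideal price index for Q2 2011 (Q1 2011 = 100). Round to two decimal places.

Laspeyres component (base-period weights):
ΣP(Q2 2011)Q(Q1 2011) = 85.38×32 + 16673.87×6 + 444.71×12 = 2732.16 + 100043.22 + 5336.52 = 108111.9
ΣP(Q1 2011)Q(Q1 2011) = 67.54×32 + 18932.49×6 + 339.14×12 = 2161.28 + 113594.94 + 4069.68 = 119825.9
L = 108111.9 / 119825.9 × 100 = 90.2242
Paasche component (current-period weights):
ΣP(Q2 2011)Q(Q2 2011) = 85.38×39 + 16673.87×7 + 444.71×11 = 3329.82 + 116717.09 + 4891.81 = 124938.72
ΣP(Q1 2011)Q(Q2 2011) = 67.54×39 + 18932.49×7 + 339.14×11 = 2634.06 + 132527.43 + 3730.54 = 138892.03
P = 124938.72 / 138892.03 × 100 = 89.9538
Fisher = √(L × P) = √(90.2242 × 89.9538) = 90.0889

90.09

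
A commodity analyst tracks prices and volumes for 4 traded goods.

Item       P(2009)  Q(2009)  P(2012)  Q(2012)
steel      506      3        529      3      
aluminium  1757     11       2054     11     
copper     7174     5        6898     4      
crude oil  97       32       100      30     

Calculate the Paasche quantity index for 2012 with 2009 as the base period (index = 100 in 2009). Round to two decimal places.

88.53

Paasche quantity index uses current-period prices as weights.
ΣP(2012)·Q(2012) = 529×3 + 2054×11 + 6898×4 + 100×30 = 1587 + 22594 + 27592 + 3000 = 54773
ΣP(2012)·Q(2009) = 529×3 + 2054×11 + 6898×5 + 100×32 = 1587 + 22594 + 34490 + 3200 = 61871
Index = 54773 / 61871 × 100 = 88.5277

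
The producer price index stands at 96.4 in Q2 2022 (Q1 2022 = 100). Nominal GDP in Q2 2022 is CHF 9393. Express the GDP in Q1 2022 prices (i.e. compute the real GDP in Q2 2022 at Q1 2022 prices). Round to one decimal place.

Real = Nominal ÷ (Index/100) = 9393 ÷ (96.4/100)
     = 9393 ÷ 0.964 = 9743.7759

9743.8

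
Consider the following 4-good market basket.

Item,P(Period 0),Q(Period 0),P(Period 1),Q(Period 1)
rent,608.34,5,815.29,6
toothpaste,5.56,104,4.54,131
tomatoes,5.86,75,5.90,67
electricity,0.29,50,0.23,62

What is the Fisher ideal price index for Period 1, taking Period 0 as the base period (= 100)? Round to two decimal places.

Laspeyres component (base-period weights):
ΣP(Period 1)Q(Period 0) = 815.29×5 + 4.54×104 + 5.90×75 + 0.23×50 = 4076.45 + 472.16 + 442.5 + 11.5 = 5002.61
ΣP(Period 0)Q(Period 0) = 608.34×5 + 5.56×104 + 5.86×75 + 0.29×50 = 3041.7 + 578.24 + 439.5 + 14.5 = 4073.94
L = 5002.61 / 4073.94 × 100 = 122.7954
Paasche component (current-period weights):
ΣP(Period 1)Q(Period 1) = 815.29×6 + 4.54×131 + 5.90×67 + 0.23×62 = 4891.74 + 594.74 + 395.3 + 14.26 = 5896.04
ΣP(Period 0)Q(Period 1) = 608.34×6 + 5.56×131 + 5.86×67 + 0.29×62 = 3650.04 + 728.36 + 392.62 + 17.98 = 4789
P = 5896.04 / 4789 × 100 = 123.1163
Fisher = √(L × P) = √(122.7954 × 123.1163) = 122.9557

122.96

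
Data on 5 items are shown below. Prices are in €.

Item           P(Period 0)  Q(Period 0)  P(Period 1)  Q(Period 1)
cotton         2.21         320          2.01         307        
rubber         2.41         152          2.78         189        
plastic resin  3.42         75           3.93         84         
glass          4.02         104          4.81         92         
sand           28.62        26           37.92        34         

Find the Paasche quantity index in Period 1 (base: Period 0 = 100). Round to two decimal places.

112.57

Paasche quantity index uses current-period prices as weights.
ΣP(Period 1)·Q(Period 1) = 2.01×307 + 2.78×189 + 3.93×84 + 4.81×92 + 37.92×34 = 617.07 + 525.42 + 330.12 + 442.52 + 1289.28 = 3204.41
ΣP(Period 1)·Q(Period 0) = 2.01×320 + 2.78×152 + 3.93×75 + 4.81×104 + 37.92×26 = 643.2 + 422.56 + 294.75 + 500.24 + 985.92 = 2846.67
Index = 3204.41 / 2846.67 × 100 = 112.5670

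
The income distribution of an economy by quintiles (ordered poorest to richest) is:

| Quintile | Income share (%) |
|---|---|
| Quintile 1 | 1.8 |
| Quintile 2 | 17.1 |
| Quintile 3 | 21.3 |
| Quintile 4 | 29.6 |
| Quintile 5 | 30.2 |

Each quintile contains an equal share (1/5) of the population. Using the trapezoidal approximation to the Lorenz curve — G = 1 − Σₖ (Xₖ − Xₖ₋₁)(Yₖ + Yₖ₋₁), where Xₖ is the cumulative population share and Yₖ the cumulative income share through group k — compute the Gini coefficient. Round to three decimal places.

0.277

Cumulative income shares Yₖ: 0.0180, 0.1890, 0.4020, 0.6980, 1.0000
Σ (Xₖ−Xₖ₋₁)(Yₖ+Yₖ₋₁) = (1/5)(0.0180+0.0000) + (1/5)(0.1890+0.0180) + (1/5)(0.4020+0.1890) + (1/5)(0.6980+0.4020) + (1/5)(1.0000+0.6980)
  = 0.0036 + 0.0414 + 0.1182 + 0.2200 + 0.3396 = 0.7228
G = 1 − 0.7228 = 0.2772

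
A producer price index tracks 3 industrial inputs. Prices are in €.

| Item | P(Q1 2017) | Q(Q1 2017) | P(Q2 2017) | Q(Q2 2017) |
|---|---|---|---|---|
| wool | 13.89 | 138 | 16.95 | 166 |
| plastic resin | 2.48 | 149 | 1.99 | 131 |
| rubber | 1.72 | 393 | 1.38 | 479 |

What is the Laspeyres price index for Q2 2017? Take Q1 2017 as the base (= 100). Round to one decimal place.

Laspeyres price index uses base-period quantities as weights.
ΣP(Q2 2017)·Q(Q1 2017) = 16.95×138 + 1.99×149 + 1.38×393 = 2339.1 + 296.51 + 542.34 = 3177.95
ΣP(Q1 2017)·Q(Q1 2017) = 13.89×138 + 2.48×149 + 1.72×393 = 1916.82 + 369.52 + 675.96 = 2962.3
Index = 3177.95 / 2962.3 × 100 = 107.2798

107.3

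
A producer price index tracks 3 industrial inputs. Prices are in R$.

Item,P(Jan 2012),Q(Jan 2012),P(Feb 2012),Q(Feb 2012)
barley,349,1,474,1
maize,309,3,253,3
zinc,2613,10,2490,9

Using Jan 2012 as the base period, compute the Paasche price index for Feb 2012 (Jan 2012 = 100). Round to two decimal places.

Paasche price index uses current-period quantities as weights.
ΣP(Feb 2012)·Q(Feb 2012) = 474×1 + 253×3 + 2490×9 = 474 + 759 + 22410 = 23643
ΣP(Jan 2012)·Q(Feb 2012) = 349×1 + 309×3 + 2613×9 = 349 + 927 + 23517 = 24793
Index = 23643 / 24793 × 100 = 95.3616

95.36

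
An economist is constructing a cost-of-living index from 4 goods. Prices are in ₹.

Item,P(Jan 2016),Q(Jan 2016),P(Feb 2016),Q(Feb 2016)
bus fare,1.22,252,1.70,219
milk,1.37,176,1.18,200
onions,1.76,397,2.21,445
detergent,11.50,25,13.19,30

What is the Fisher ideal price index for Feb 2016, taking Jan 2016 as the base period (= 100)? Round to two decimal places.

119.57

Laspeyres component (base-period weights):
ΣP(Feb 2016)Q(Jan 2016) = 1.70×252 + 1.18×176 + 2.21×397 + 13.19×25 = 428.4 + 207.68 + 877.37 + 329.75 = 1843.2
ΣP(Jan 2016)Q(Jan 2016) = 1.22×252 + 1.37×176 + 1.76×397 + 11.50×25 = 307.44 + 241.12 + 698.72 + 287.5 = 1534.78
L = 1843.2 / 1534.78 × 100 = 120.0954
Paasche component (current-period weights):
ΣP(Feb 2016)Q(Feb 2016) = 1.70×219 + 1.18×200 + 2.21×445 + 13.19×30 = 372.3 + 236 + 983.45 + 395.7 = 1987.45
ΣP(Jan 2016)Q(Feb 2016) = 1.22×219 + 1.37×200 + 1.76×445 + 11.50×30 = 267.18 + 274 + 783.2 + 345 = 1669.38
P = 1987.45 / 1669.38 × 100 = 119.0532
Fisher = √(L × P) = √(120.0954 × 119.0532) = 119.5731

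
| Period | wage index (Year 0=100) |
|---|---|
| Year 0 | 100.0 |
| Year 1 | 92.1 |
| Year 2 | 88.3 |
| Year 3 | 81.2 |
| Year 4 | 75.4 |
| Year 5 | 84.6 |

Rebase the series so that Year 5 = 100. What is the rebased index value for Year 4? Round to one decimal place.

Rebased(Year 4) = 75.4 / 84.6 × 100 = 89.1253

89.1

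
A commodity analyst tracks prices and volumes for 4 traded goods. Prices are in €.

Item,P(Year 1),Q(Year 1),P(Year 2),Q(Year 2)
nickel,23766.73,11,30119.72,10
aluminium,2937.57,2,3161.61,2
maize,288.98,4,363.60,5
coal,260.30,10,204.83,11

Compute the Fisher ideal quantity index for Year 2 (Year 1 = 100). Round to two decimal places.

Laspeyres component (base-period weights):
ΣP(Year 1)Q(Year 2) = 23766.73×10 + 2937.57×2 + 288.98×5 + 260.30×11 = 237667.3 + 5875.14 + 1444.9 + 2863.3 = 247850.64
ΣP(Year 1)Q(Year 1) = 23766.73×11 + 2937.57×2 + 288.98×4 + 260.30×10 = 261434.03 + 5875.14 + 1155.92 + 2603 = 271068.09
L = 247850.64 / 271068.09 × 100 = 91.4348
Paasche component (current-period weights):
ΣP(Year 2)Q(Year 2) = 30119.72×10 + 3161.61×2 + 363.60×5 + 204.83×11 = 301197.2 + 6323.22 + 1818 + 2253.13 = 311591.55
ΣP(Year 2)Q(Year 1) = 30119.72×11 + 3161.61×2 + 363.60×4 + 204.83×10 = 331316.92 + 6323.22 + 1454.4 + 2048.3 = 341142.84
P = 311591.55 / 341142.84 × 100 = 91.3376
Fisher = √(L × P) = √(91.4348 × 91.3376) = 91.3862

91.39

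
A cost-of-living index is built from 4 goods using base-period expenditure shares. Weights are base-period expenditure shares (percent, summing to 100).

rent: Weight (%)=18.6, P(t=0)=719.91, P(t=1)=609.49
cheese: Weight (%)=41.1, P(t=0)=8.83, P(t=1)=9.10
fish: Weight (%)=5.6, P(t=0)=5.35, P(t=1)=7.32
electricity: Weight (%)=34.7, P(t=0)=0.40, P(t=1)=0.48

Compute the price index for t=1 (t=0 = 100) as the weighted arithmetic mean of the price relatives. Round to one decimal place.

107.4

rent: 18.6 × (609.49/719.91) = 18.6 × 0.846620 = 15.7471
cheese: 41.1 × (9.10/8.83) = 41.1 × 1.030578 = 42.3567
fish: 5.6 × (7.32/5.35) = 5.6 × 1.368224 = 7.6621
electricity: 34.7 × (0.48/0.40) = 34.7 × 1.200000 = 41.6400
Index = Σ wᵢ·(p₁ᵢ/p₀ᵢ) = 15.7471 + 42.3567 + 7.6621 + 41.6400 = 107.4059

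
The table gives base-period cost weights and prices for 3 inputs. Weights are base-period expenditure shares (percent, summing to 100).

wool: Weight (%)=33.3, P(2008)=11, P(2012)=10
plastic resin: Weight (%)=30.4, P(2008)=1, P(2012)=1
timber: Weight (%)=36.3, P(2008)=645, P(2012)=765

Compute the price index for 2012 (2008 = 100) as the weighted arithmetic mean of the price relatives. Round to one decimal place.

wool: 33.3 × (10/11) = 33.3 × 0.909091 = 30.2727
plastic resin: 30.4 × (1/1) = 30.4 × 1.000000 = 30.4000
timber: 36.3 × (765/645) = 36.3 × 1.186047 = 43.0535
Index = Σ wᵢ·(p₁ᵢ/p₀ᵢ) = 30.2727 + 30.4000 + 43.0535 = 103.7262

103.7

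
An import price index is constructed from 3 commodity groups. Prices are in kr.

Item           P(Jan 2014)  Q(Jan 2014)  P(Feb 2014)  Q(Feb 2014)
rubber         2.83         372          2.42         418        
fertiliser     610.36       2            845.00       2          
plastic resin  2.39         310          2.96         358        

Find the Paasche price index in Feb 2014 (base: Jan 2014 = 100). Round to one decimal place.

Paasche price index uses current-period quantities as weights.
ΣP(Feb 2014)·Q(Feb 2014) = 2.42×418 + 845.00×2 + 2.96×358 = 1011.56 + 1690 + 1059.68 = 3761.24
ΣP(Jan 2014)·Q(Feb 2014) = 2.83×418 + 610.36×2 + 2.39×358 = 1182.94 + 1220.72 + 855.62 = 3259.28
Index = 3761.24 / 3259.28 × 100 = 115.4009

115.4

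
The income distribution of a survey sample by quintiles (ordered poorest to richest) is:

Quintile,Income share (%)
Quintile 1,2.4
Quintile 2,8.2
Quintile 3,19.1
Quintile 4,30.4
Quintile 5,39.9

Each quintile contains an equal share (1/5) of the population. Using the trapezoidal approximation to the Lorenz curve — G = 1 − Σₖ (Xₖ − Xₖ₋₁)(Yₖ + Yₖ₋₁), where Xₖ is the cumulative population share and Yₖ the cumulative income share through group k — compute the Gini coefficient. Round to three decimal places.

0.389

Cumulative income shares Yₖ: 0.0240, 0.1060, 0.2970, 0.6010, 1.0000
Σ (Xₖ−Xₖ₋₁)(Yₖ+Yₖ₋₁) = (1/5)(0.0240+0.0000) + (1/5)(0.1060+0.0240) + (1/5)(0.2970+0.1060) + (1/5)(0.6010+0.2970) + (1/5)(1.0000+0.6010)
  = 0.0048 + 0.0260 + 0.0806 + 0.1796 + 0.3202 = 0.6112
G = 1 − 0.6112 = 0.3888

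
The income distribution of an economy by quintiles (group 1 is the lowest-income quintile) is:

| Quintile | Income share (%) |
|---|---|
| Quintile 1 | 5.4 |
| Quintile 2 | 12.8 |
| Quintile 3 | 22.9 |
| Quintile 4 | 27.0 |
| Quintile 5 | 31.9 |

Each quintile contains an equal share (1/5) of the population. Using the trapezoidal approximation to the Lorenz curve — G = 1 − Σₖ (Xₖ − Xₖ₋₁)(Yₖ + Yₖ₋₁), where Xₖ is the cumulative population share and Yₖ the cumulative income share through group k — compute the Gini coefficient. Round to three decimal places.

0.269

Cumulative income shares Yₖ: 0.0540, 0.1820, 0.4110, 0.6810, 1.0000
Σ (Xₖ−Xₖ₋₁)(Yₖ+Yₖ₋₁) = (1/5)(0.0540+0.0000) + (1/5)(0.1820+0.0540) + (1/5)(0.4110+0.1820) + (1/5)(0.6810+0.4110) + (1/5)(1.0000+0.6810)
  = 0.0108 + 0.0472 + 0.1186 + 0.2184 + 0.3362 = 0.7312
G = 1 − 0.7312 = 0.2688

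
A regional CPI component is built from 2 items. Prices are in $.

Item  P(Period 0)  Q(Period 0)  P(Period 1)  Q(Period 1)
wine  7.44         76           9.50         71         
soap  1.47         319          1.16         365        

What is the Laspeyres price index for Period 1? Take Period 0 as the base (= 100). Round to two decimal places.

Laspeyres price index uses base-period quantities as weights.
ΣP(Period 1)·Q(Period 0) = 9.50×76 + 1.16×319 = 722 + 370.04 = 1092.04
ΣP(Period 0)·Q(Period 0) = 7.44×76 + 1.47×319 = 565.44 + 468.93 = 1034.37
Index = 1092.04 / 1034.37 × 100 = 105.5754

105.58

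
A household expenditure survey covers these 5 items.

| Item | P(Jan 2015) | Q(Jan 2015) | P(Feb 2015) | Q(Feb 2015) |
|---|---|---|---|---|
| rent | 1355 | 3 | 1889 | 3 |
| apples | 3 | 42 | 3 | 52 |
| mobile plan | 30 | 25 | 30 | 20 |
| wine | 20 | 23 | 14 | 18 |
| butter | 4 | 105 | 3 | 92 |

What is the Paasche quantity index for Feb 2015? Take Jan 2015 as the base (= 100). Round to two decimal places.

Paasche quantity index uses current-period prices as weights.
ΣP(Feb 2015)·Q(Feb 2015) = 1889×3 + 3×52 + 30×20 + 14×18 + 3×92 = 5667 + 156 + 600 + 252 + 276 = 6951
ΣP(Feb 2015)·Q(Jan 2015) = 1889×3 + 3×42 + 30×25 + 14×23 + 3×105 = 5667 + 126 + 750 + 322 + 315 = 7180
Index = 6951 / 7180 × 100 = 96.8106

96.81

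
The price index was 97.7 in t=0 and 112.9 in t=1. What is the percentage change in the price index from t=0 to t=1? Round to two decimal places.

Change = (112.9 − 97.7) / 97.7 × 100
       = 15.2 / 97.7 × 100 = 15.5578%

15.56%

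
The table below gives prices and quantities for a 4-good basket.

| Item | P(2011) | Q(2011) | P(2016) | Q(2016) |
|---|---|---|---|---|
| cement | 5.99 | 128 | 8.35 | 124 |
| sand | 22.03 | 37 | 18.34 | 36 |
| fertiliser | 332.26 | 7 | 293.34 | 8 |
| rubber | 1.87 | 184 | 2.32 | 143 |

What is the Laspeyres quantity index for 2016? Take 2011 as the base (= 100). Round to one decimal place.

Laspeyres quantity index uses base-period prices as weights.
ΣP(2011)·Q(2016) = 5.99×124 + 22.03×36 + 332.26×8 + 1.87×143 = 742.76 + 793.08 + 2658.08 + 267.41 = 4461.33
ΣP(2011)·Q(2011) = 5.99×128 + 22.03×37 + 332.26×7 + 1.87×184 = 766.72 + 815.11 + 2325.82 + 344.08 = 4251.73
Index = 4461.33 / 4251.73 × 100 = 104.9298

104.9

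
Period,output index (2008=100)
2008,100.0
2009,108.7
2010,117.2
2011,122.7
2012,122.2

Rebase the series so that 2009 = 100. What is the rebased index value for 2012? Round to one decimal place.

112.4

Rebased(2012) = 122.2 / 108.7 × 100 = 112.4195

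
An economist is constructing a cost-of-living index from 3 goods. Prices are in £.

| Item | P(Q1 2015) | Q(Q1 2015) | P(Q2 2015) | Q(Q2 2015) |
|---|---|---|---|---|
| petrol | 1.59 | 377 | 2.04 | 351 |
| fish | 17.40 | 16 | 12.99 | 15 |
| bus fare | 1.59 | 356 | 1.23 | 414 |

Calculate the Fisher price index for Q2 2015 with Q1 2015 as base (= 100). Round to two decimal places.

97.05

Laspeyres component (base-period weights):
ΣP(Q2 2015)Q(Q1 2015) = 2.04×377 + 12.99×16 + 1.23×356 = 769.08 + 207.84 + 437.88 = 1414.8
ΣP(Q1 2015)Q(Q1 2015) = 1.59×377 + 17.40×16 + 1.59×356 = 599.43 + 278.4 + 566.04 = 1443.87
L = 1414.8 / 1443.87 × 100 = 97.9867
Paasche component (current-period weights):
ΣP(Q2 2015)Q(Q2 2015) = 2.04×351 + 12.99×15 + 1.23×414 = 716.04 + 194.85 + 509.22 = 1420.11
ΣP(Q1 2015)Q(Q2 2015) = 1.59×351 + 17.40×15 + 1.59×414 = 558.09 + 261 + 658.26 = 1477.35
P = 1420.11 / 1477.35 × 100 = 96.1255
Fisher = √(L × P) = √(97.9867 × 96.1255) = 97.0516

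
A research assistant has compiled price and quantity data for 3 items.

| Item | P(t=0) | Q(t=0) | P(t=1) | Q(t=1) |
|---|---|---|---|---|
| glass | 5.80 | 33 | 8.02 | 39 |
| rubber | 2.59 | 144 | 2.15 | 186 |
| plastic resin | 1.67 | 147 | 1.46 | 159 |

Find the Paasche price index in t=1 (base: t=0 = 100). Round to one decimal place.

Paasche price index uses current-period quantities as weights.
ΣP(t=1)·Q(t=1) = 8.02×39 + 2.15×186 + 1.46×159 = 312.78 + 399.9 + 232.14 = 944.82
ΣP(t=0)·Q(t=1) = 5.80×39 + 2.59×186 + 1.67×159 = 226.2 + 481.74 + 265.53 = 973.47
Index = 944.82 / 973.47 × 100 = 97.0569

97.1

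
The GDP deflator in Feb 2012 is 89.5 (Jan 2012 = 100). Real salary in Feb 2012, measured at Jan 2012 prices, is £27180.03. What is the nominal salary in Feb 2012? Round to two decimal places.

Nominal = Real × (Index/100) = 27180.03 × (89.5/100)
        = 27180.03 × 0.895 = 24326.1269

24326.13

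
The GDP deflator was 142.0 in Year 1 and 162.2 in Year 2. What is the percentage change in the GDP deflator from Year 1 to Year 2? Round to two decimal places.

14.23%

Change = (162.2 − 142.0) / 142.0 × 100
       = 20.2 / 142.0 × 100 = 14.2254%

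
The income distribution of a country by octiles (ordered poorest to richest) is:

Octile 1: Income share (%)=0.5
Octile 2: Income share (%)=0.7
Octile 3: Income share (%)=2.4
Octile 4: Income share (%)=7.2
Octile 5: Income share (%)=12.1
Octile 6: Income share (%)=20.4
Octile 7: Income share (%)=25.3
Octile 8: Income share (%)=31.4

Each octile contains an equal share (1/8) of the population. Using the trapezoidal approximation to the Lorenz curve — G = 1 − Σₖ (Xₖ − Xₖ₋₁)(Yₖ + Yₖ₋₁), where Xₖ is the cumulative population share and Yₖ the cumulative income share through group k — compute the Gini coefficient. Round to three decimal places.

Cumulative income shares Yₖ: 0.0050, 0.0120, 0.0360, 0.1080, 0.2290, 0.4330, 0.6860, 1.0000
Σ (Xₖ−Xₖ₋₁)(Yₖ+Yₖ₋₁) = (1/8)(0.0050+0.0000) + (1/8)(0.0120+0.0050) + (1/8)(0.0360+0.0120) + (1/8)(0.1080+0.0360) + (1/8)(0.2290+0.1080) + (1/8)(0.4330+0.2290) + (1/8)(0.6860+0.4330) + (1/8)(1.0000+0.6860)
  = 0.0006 + 0.0021 + 0.0060 + 0.0180 + 0.0421 + 0.0828 + 0.1399 + 0.2107 = 0.5022
G = 1 − 0.5022 = 0.4978

0.498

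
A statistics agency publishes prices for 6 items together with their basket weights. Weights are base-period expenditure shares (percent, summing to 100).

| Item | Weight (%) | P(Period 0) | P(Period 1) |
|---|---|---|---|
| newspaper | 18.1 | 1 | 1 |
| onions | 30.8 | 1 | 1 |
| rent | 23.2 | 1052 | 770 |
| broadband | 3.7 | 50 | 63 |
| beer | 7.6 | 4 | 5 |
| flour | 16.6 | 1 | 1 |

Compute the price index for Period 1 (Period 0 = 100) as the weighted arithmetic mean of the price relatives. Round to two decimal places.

96.64

newspaper: 18.1 × (1/1) = 18.1 × 1.000000 = 18.1000
onions: 30.8 × (1/1) = 30.8 × 1.000000 = 30.8000
rent: 23.2 × (770/1052) = 23.2 × 0.731939 = 16.9810
broadband: 3.7 × (63/50) = 3.7 × 1.260000 = 4.6620
beer: 7.6 × (5/4) = 7.6 × 1.250000 = 9.5000
flour: 16.6 × (1/1) = 16.6 × 1.000000 = 16.6000
Index = Σ wᵢ·(p₁ᵢ/p₀ᵢ) = 18.1000 + 30.8000 + 16.9810 + 4.6620 + 9.5000 + 16.6000 = 96.6430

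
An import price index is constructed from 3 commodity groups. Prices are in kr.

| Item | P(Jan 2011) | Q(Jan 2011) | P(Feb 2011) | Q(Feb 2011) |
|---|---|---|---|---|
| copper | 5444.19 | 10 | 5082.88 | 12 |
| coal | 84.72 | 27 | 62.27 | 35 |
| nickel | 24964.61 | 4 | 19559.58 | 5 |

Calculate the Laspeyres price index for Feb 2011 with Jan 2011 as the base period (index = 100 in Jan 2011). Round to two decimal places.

83.50

Laspeyres price index uses base-period quantities as weights.
ΣP(Feb 2011)·Q(Jan 2011) = 5082.88×10 + 62.27×27 + 19559.58×4 = 50828.8 + 1681.29 + 78238.32 = 130748.41
ΣP(Jan 2011)·Q(Jan 2011) = 5444.19×10 + 84.72×27 + 24964.61×4 = 54441.9 + 2287.44 + 99858.44 = 156587.78
Index = 130748.41 / 156587.78 × 100 = 83.4985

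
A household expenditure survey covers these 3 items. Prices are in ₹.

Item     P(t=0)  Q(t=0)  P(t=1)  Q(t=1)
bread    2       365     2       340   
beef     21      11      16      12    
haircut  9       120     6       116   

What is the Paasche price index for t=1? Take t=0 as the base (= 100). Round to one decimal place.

Paasche price index uses current-period quantities as weights.
ΣP(t=1)·Q(t=1) = 2×340 + 16×12 + 6×116 = 680 + 192 + 696 = 1568
ΣP(t=0)·Q(t=1) = 2×340 + 21×12 + 9×116 = 680 + 252 + 1044 = 1976
Index = 1568 / 1976 × 100 = 79.3522

79.4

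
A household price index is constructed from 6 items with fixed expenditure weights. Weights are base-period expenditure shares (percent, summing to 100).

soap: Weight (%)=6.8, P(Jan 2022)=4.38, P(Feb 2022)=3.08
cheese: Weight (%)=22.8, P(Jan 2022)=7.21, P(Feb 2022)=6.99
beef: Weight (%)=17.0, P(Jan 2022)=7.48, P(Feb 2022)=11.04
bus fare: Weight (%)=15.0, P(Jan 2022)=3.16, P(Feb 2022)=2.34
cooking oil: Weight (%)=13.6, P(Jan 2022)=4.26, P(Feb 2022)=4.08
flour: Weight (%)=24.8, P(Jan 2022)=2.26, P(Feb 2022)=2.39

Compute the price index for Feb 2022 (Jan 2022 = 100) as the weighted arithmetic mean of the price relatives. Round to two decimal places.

soap: 6.8 × (3.08/4.38) = 6.8 × 0.703196 = 4.7817
cheese: 22.8 × (6.99/7.21) = 22.8 × 0.969487 = 22.1043
beef: 17.0 × (11.04/7.48) = 17.0 × 1.475936 = 25.0909
bus fare: 15.0 × (2.34/3.16) = 15.0 × 0.740506 = 11.1076
cooking oil: 13.6 × (4.08/4.26) = 13.6 × 0.957746 = 13.0254
flour: 24.8 × (2.39/2.26) = 24.8 × 1.057522 = 26.2265
Index = Σ wᵢ·(p₁ᵢ/p₀ᵢ) = 4.7817 + 22.1043 + 25.0909 + 11.1076 + 13.0254 + 26.2265 = 102.3364

102.34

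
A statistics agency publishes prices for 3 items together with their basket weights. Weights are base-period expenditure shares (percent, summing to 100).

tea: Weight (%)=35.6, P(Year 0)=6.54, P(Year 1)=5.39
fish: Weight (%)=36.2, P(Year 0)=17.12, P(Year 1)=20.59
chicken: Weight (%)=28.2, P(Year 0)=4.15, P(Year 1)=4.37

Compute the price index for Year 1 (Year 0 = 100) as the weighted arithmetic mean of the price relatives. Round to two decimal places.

102.57

tea: 35.6 × (5.39/6.54) = 35.6 × 0.824159 = 29.3401
fish: 36.2 × (20.59/17.12) = 36.2 × 1.202687 = 43.5373
chicken: 28.2 × (4.37/4.15) = 28.2 × 1.053012 = 29.6949
Index = Σ wᵢ·(p₁ᵢ/p₀ᵢ) = 29.3401 + 43.5373 + 29.6949 = 102.5723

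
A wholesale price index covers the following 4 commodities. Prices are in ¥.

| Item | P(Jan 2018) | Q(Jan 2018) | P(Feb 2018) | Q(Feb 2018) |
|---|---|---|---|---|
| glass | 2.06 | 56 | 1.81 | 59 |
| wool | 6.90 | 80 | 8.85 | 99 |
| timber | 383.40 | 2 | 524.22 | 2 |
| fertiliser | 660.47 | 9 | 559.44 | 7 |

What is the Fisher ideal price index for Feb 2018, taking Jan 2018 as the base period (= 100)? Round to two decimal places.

Laspeyres component (base-period weights):
ΣP(Feb 2018)Q(Jan 2018) = 1.81×56 + 8.85×80 + 524.22×2 + 559.44×9 = 101.36 + 708 + 1048.44 + 5034.96 = 6892.76
ΣP(Jan 2018)Q(Jan 2018) = 2.06×56 + 6.90×80 + 383.40×2 + 660.47×9 = 115.36 + 552 + 766.8 + 5944.23 = 7378.39
L = 6892.76 / 7378.39 × 100 = 93.4182
Paasche component (current-period weights):
ΣP(Feb 2018)Q(Feb 2018) = 1.81×59 + 8.85×99 + 524.22×2 + 559.44×7 = 106.79 + 876.15 + 1048.44 + 3916.08 = 5947.46
ΣP(Jan 2018)Q(Feb 2018) = 2.06×59 + 6.90×99 + 383.40×2 + 660.47×7 = 121.54 + 683.1 + 766.8 + 4623.29 = 6194.73
P = 5947.46 / 6194.73 × 100 = 96.0084
Fisher = √(L × P) = √(93.4182 × 96.0084) = 94.7044

94.70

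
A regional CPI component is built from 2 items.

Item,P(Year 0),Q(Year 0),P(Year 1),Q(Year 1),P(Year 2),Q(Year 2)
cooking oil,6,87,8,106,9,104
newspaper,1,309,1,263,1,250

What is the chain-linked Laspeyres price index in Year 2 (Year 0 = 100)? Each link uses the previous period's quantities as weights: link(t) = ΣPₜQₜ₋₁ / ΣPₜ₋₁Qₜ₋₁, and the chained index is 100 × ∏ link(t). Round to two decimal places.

Link Year 0→Year 1:
ΣP(Year 1)Q(Year 0) = 8×87 + 1×309 = 696 + 309 = 1005
ΣP(Year 0)Q(Year 0) = 6×87 + 1×309 = 522 + 309 = 831
link = 1005/831 = 1.209386
Link Year 1→Year 2:
ΣP(Year 2)Q(Year 1) = 9×106 + 1×263 = 954 + 263 = 1217
ΣP(Year 1)Q(Year 1) = 8×106 + 1×263 = 848 + 263 = 1111
link = 1217/1111 = 1.095410
Chained index = 100 × 1.209386 × 1.095410 = 132.4773

132.48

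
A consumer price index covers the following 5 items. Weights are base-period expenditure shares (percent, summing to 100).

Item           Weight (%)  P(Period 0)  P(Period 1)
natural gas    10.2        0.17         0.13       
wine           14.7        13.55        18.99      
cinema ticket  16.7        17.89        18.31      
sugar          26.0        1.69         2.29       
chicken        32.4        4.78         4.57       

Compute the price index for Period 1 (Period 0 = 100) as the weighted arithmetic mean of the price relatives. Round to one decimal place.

natural gas: 10.2 × (0.13/0.17) = 10.2 × 0.764706 = 7.8000
wine: 14.7 × (18.99/13.55) = 14.7 × 1.401476 = 20.6017
cinema ticket: 16.7 × (18.31/17.89) = 16.7 × 1.023477 = 17.0921
sugar: 26.0 × (2.29/1.69) = 26.0 × 1.355030 = 35.2308
chicken: 32.4 × (4.57/4.78) = 32.4 × 0.956067 = 30.9766
Index = Σ wᵢ·(p₁ᵢ/p₀ᵢ) = 7.8000 + 20.6017 + 17.0921 + 35.2308 + 30.9766 = 111.7011

111.7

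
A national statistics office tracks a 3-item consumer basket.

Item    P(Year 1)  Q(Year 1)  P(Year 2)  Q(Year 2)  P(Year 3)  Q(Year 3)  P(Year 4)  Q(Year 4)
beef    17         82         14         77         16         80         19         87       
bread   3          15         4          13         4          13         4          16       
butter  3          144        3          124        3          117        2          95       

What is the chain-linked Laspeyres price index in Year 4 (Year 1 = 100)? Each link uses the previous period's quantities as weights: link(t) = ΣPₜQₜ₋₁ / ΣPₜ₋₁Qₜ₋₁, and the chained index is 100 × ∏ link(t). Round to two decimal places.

103.70

Link Year 1→Year 2:
ΣP(Year 2)Q(Year 1) = 14×82 + 4×15 + 3×144 = 1148 + 60 + 432 = 1640
ΣP(Year 1)Q(Year 1) = 17×82 + 3×15 + 3×144 = 1394 + 45 + 432 = 1871
link = 1640/1871 = 0.876537
Link Year 2→Year 3:
ΣP(Year 3)Q(Year 2) = 16×77 + 4×13 + 3×124 = 1232 + 52 + 372 = 1656
ΣP(Year 2)Q(Year 2) = 14×77 + 4×13 + 3×124 = 1078 + 52 + 372 = 1502
link = 1656/1502 = 1.102530
Link Year 3→Year 4:
ΣP(Year 4)Q(Year 3) = 19×80 + 4×13 + 2×117 = 1520 + 52 + 234 = 1806
ΣP(Year 3)Q(Year 3) = 16×80 + 4×13 + 3×117 = 1280 + 52 + 351 = 1683
link = 1806/1683 = 1.073084
Chained index = 100 × 0.876537 × 1.102530 × 1.073084 = 103.7037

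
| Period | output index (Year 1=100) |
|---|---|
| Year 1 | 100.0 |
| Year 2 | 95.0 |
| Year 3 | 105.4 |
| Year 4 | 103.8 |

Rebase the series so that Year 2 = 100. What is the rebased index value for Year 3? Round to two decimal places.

110.95

Rebased(Year 3) = 105.4 / 95.0 × 100 = 110.9474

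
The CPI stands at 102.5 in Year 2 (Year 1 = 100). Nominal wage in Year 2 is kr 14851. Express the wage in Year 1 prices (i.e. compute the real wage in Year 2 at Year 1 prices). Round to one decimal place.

14488.8

Real = Nominal ÷ (Index/100) = 14851 ÷ (102.5/100)
     = 14851 ÷ 1.025 = 14488.7805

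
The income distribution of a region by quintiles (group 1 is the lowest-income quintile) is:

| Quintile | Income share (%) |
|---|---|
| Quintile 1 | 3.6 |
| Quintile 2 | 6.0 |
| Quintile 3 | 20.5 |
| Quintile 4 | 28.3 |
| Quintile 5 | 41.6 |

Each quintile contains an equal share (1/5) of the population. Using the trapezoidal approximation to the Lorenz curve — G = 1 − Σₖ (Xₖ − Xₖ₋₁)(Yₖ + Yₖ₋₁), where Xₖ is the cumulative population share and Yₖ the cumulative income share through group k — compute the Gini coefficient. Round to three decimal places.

0.393

Cumulative income shares Yₖ: 0.0360, 0.0960, 0.3010, 0.5840, 1.0000
Σ (Xₖ−Xₖ₋₁)(Yₖ+Yₖ₋₁) = (1/5)(0.0360+0.0000) + (1/5)(0.0960+0.0360) + (1/5)(0.3010+0.0960) + (1/5)(0.5840+0.3010) + (1/5)(1.0000+0.5840)
  = 0.0072 + 0.0264 + 0.0794 + 0.1770 + 0.3168 = 0.6068
G = 1 − 0.6068 = 0.3932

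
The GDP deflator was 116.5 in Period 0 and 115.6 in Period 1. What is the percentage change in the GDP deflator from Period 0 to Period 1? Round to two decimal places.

Change = (115.6 − 116.5) / 116.5 × 100
       = -0.9 / 116.5 × 100 = -0.7725%

-0.77%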